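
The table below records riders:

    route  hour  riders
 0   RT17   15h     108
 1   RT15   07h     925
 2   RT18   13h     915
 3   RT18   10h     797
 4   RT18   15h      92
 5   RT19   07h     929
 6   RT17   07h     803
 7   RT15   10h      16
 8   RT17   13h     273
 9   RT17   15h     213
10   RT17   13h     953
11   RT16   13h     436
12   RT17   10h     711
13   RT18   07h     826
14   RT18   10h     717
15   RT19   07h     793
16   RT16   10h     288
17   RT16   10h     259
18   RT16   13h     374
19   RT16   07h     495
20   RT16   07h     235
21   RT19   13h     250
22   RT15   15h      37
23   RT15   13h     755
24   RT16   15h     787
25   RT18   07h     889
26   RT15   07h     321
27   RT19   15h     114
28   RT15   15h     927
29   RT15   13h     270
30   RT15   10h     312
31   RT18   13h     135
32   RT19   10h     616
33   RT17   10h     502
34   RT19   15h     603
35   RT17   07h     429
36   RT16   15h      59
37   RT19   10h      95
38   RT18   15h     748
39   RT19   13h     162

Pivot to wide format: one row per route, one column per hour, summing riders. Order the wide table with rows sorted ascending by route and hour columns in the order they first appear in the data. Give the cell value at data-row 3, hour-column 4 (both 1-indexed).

1213

With rows sorted ascending by route, row 3 is route=RT17. hour columns in first-appearance order: 15h, 07h, 13h, 10h; column 4 is 10h.
Long rows with route=RT17, hour=10h: 711 + 502 = 1213.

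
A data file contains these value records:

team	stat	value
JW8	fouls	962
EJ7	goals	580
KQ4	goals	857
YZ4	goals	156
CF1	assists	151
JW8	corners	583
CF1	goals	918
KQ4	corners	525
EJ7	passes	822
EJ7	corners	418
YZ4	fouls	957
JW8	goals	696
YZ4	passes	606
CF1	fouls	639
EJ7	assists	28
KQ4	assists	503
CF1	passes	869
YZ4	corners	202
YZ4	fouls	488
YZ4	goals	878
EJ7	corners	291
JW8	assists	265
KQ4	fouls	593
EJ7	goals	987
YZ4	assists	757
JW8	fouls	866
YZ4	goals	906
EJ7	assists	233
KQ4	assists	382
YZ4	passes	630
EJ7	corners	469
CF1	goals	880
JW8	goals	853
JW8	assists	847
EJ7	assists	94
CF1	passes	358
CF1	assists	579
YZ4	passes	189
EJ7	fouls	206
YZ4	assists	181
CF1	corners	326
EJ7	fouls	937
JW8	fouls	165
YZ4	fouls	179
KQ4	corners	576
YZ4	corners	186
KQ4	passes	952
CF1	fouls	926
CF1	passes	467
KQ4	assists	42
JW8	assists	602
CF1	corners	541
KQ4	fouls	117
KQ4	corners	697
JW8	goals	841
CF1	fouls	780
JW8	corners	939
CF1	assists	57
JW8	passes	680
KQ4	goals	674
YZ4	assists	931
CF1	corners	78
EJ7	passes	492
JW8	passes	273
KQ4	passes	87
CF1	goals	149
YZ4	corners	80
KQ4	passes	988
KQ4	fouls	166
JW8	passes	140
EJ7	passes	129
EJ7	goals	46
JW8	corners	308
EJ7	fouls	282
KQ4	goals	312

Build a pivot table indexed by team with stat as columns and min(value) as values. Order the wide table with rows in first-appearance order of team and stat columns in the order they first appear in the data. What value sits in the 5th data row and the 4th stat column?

78

With rows in first-appearance order of team, row 5 is team=CF1. stat columns in first-appearance order: fouls, goals, assists, corners, passes; column 4 is corners.
Long rows with team=CF1, stat=corners: min(326, 541, 78) = 78.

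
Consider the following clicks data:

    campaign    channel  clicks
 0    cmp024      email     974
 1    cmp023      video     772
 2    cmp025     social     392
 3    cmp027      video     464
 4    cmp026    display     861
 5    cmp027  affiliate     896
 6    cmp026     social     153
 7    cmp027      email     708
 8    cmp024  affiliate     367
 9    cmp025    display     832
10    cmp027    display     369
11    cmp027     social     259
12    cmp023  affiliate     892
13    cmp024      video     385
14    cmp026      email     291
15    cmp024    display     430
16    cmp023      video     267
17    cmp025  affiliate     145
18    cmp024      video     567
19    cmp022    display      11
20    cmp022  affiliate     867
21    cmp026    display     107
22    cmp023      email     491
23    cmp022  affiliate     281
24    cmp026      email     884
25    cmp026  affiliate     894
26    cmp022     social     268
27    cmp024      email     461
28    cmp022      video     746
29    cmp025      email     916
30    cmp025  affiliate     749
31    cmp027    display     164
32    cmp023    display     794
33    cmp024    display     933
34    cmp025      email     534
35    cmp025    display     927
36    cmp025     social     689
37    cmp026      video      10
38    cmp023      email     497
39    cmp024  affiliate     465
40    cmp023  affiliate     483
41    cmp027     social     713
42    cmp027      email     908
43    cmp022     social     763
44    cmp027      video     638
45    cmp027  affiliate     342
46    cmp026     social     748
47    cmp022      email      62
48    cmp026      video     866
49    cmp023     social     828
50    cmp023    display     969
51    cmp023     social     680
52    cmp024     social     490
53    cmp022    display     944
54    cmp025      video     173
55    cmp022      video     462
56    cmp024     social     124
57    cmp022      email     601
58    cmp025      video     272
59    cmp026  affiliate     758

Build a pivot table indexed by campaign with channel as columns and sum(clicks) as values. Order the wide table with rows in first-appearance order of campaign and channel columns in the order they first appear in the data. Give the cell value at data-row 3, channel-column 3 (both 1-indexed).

With rows in first-appearance order of campaign, row 3 is campaign=cmp025. channel columns in first-appearance order: email, video, social, display, affiliate; column 3 is social.
Long rows with campaign=cmp025, channel=social: 392 + 689 = 1081.

1081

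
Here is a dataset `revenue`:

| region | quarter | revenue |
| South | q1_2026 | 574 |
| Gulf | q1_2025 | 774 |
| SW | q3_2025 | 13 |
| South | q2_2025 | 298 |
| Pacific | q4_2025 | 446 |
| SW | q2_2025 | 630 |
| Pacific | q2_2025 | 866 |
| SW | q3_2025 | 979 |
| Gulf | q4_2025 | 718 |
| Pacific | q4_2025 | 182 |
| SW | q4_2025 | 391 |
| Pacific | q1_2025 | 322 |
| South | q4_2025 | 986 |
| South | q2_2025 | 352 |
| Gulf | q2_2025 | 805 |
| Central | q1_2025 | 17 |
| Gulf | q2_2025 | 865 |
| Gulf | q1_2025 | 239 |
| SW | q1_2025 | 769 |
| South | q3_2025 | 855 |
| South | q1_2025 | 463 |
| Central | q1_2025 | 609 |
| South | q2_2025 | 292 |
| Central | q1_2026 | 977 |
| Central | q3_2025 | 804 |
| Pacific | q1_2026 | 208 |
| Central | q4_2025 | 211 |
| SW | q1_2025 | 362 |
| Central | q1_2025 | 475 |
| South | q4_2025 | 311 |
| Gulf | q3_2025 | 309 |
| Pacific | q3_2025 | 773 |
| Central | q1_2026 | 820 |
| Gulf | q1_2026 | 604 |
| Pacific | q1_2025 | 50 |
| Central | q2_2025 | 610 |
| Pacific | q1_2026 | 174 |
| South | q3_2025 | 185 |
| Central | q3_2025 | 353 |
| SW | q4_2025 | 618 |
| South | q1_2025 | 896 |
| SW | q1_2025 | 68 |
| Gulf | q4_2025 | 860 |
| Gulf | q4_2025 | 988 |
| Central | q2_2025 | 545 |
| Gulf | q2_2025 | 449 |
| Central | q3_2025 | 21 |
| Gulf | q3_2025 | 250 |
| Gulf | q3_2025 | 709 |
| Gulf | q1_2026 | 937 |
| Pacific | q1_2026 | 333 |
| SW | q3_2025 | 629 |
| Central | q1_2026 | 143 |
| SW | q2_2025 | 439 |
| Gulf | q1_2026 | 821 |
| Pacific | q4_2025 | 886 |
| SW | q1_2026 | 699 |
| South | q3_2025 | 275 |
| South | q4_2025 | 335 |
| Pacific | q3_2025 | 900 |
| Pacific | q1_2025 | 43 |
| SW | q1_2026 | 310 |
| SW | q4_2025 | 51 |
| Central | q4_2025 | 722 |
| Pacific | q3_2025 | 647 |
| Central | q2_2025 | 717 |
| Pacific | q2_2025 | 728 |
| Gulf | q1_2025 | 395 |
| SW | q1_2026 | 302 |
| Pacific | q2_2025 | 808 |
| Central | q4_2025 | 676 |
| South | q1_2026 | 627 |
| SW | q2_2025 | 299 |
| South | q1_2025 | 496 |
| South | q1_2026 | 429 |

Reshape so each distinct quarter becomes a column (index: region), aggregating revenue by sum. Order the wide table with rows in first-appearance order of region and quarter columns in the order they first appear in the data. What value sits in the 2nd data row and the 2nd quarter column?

1408

With rows in first-appearance order of region, row 2 is region=Gulf. quarter columns in first-appearance order: q1_2026, q1_2025, q3_2025, q2_2025, q4_2025; column 2 is q1_2025.
Long rows with region=Gulf, quarter=q1_2025: 774 + 239 + 395 = 1408.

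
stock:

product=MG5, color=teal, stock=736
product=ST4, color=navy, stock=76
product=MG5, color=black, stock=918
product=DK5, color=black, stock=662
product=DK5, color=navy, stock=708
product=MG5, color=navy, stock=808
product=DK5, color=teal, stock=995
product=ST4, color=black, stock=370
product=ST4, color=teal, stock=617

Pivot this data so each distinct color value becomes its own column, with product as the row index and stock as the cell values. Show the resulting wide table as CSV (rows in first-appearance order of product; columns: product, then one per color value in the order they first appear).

Columns: product plus the 3 distinct color values (teal, navy, black).
For example, row MG5 column teal takes stock=736 from the long row (MG5, teal).

product,teal,navy,black
MG5,736,808,918
ST4,617,76,370
DK5,995,708,662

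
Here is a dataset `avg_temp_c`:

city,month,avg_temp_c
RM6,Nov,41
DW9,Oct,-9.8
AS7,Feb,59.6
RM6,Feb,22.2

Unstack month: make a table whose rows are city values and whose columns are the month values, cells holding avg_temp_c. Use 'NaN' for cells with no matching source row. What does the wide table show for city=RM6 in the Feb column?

The long row with city=RM6, month=Feb has avg_temp_c=22.2.

22.2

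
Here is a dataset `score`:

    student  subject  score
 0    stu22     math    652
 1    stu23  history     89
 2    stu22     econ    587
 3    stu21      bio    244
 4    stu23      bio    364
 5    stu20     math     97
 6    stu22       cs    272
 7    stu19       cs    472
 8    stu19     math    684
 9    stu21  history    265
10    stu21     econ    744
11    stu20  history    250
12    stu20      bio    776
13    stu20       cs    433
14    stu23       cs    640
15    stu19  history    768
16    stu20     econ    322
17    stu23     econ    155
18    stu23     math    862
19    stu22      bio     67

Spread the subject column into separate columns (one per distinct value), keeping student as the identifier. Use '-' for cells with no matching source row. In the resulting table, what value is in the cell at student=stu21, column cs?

No long-format row has student=stu21 and subject=cs, so the cell is -.

-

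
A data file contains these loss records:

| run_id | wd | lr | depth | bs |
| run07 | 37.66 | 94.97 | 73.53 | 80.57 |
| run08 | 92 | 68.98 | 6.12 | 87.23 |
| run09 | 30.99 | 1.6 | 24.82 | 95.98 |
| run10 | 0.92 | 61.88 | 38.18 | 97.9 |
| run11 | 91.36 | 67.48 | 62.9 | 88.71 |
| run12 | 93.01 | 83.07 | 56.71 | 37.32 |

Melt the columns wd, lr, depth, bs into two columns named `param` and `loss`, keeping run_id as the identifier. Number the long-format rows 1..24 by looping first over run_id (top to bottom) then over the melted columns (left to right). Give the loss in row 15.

38.18

24 rows total (6 × 4). Row 15: index ⌊(15-1)/4⌋ = 3 into run_id → run10; (15-1) mod 4 = 2 into the melted columns → depth.
So row 15 is (run10, depth, 38.18); loss = 38.18.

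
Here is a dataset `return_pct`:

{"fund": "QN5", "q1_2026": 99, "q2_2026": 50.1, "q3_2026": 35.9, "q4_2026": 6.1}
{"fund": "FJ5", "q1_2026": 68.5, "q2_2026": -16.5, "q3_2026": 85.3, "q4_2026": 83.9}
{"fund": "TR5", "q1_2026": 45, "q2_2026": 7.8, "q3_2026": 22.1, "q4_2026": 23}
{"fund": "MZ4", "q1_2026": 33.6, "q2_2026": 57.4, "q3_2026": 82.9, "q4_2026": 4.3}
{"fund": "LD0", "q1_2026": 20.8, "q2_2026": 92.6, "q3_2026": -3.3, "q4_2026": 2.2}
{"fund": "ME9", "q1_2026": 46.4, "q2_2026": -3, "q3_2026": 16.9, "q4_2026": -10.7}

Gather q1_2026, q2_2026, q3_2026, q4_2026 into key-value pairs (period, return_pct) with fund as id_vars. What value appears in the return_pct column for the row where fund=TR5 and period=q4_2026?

Unpivoting turns each (fund, wide-column) pair into one long row.
The wide cell at row TR5, column q4_2026 holds 23, so the long row (TR5, q4_2026) has return_pct=23.

23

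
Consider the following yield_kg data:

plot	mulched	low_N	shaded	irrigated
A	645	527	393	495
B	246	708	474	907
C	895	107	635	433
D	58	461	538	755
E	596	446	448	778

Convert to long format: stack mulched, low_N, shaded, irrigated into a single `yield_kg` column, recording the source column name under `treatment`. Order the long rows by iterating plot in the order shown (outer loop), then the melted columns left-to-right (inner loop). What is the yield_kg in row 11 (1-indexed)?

635

20 rows total (5 × 4). Row 11: index ⌊(11-1)/4⌋ = 2 into plot → C; (11-1) mod 4 = 2 into the melted columns → shaded.
So row 11 is (C, shaded, 635); yield_kg = 635.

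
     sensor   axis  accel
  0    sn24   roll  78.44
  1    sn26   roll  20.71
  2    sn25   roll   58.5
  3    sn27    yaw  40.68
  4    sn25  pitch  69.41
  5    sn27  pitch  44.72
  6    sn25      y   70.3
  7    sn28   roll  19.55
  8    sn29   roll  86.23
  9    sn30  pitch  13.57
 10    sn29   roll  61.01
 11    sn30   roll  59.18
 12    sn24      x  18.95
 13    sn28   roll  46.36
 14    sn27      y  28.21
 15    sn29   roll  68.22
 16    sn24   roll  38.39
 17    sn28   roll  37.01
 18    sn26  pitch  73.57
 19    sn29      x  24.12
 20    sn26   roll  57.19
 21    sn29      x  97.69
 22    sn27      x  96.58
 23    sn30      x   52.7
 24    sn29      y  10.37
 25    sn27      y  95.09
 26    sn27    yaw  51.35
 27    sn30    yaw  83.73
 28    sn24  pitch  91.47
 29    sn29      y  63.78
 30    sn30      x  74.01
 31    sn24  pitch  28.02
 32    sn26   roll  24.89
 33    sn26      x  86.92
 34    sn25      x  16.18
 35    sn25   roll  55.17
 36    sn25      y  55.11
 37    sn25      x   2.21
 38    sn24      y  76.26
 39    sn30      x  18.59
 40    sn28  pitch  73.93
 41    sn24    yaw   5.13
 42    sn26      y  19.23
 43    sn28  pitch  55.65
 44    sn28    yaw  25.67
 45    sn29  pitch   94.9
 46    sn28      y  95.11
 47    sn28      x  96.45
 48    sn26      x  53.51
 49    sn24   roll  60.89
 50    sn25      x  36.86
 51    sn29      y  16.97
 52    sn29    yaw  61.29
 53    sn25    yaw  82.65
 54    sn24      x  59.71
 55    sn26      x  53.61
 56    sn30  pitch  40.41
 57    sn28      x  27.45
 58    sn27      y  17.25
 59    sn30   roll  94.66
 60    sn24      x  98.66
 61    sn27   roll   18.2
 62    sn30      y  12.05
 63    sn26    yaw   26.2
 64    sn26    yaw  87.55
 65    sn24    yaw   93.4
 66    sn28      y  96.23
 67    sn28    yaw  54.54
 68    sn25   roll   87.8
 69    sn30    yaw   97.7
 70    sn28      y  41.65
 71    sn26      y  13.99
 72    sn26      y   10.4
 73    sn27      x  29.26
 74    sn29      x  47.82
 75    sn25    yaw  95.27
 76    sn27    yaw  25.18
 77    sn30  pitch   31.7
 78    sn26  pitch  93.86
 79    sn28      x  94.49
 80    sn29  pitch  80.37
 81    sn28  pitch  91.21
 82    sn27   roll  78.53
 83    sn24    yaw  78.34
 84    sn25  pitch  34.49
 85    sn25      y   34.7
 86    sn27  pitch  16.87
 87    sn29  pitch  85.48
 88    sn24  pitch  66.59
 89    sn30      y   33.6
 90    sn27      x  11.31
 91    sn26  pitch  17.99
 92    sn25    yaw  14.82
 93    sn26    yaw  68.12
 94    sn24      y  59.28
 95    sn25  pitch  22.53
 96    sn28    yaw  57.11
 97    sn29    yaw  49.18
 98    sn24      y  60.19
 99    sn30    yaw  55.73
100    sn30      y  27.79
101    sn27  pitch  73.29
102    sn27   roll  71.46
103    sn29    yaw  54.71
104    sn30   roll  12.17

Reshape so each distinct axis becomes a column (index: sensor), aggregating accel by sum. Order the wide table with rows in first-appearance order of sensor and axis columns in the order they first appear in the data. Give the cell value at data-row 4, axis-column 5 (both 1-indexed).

With rows in first-appearance order of sensor, row 4 is sensor=sn27. axis columns in first-appearance order: roll, yaw, pitch, y, x; column 5 is x.
Long rows with sensor=sn27, axis=x: 96.58 + 29.26 + 11.31 = 137.15.

137.15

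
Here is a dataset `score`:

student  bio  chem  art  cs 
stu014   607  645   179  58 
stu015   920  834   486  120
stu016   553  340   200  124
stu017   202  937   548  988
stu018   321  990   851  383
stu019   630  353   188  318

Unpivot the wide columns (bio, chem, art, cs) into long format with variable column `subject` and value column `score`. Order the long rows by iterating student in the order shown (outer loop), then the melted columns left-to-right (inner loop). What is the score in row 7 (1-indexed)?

486

24 rows total (6 × 4). Row 7: index ⌊(7-1)/4⌋ = 1 into student → stu015; (7-1) mod 4 = 2 into the melted columns → art.
So row 7 is (stu015, art, 486); score = 486.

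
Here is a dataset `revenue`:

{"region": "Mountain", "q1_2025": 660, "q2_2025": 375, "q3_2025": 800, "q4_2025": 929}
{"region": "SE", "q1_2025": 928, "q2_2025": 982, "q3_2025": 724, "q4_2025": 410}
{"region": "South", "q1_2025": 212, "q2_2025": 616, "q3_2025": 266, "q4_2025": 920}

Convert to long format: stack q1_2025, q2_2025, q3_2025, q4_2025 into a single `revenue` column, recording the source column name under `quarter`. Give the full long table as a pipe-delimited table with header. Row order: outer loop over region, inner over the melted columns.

Each (region, column) pair becomes one row: 3 × 4 = 12 rows.
For example, (Mountain, q1_2025) → revenue=660.

| region | quarter | revenue |
| Mountain | q1_2025 | 660 |
| Mountain | q2_2025 | 375 |
| Mountain | q3_2025 | 800 |
| Mountain | q4_2025 | 929 |
| SE | q1_2025 | 928 |
| SE | q2_2025 | 982 |
| SE | q3_2025 | 724 |
| SE | q4_2025 | 410 |
| South | q1_2025 | 212 |
| South | q2_2025 | 616 |
| South | q3_2025 | 266 |
| South | q4_2025 | 920 |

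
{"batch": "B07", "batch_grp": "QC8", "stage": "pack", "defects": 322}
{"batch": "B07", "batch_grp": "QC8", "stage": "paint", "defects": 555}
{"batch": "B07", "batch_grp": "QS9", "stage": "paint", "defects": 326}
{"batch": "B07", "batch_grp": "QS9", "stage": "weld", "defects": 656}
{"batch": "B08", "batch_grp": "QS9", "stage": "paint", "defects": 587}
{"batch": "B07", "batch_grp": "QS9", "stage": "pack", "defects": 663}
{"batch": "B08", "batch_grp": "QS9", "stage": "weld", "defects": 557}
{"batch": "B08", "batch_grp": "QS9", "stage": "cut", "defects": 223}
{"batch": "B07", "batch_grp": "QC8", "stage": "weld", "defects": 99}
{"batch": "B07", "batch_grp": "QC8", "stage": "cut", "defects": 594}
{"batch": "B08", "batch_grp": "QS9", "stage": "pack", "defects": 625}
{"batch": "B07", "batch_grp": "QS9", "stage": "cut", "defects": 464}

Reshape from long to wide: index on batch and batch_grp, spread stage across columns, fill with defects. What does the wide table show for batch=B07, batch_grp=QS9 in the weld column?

Wide layout: rows indexed by batch and batch_grp, columns are the 4 distinct stage values (pack, paint, weld, cut).
Cell (batch=B07, batch_grp=QS9, stage=weld) draws from the long row where batch=B07, batch_grp=QS9 and stage=weld, which has defects=656.

656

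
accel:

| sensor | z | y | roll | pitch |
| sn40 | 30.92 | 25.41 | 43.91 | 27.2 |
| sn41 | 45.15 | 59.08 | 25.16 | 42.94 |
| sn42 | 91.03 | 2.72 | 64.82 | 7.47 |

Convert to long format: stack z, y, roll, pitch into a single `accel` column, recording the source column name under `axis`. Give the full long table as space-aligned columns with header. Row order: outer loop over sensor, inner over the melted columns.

Each (sensor, column) pair becomes one row: 3 × 4 = 12 rows.
For example, (sn40, z) → accel=30.92.

sensor  axis   accel
sn40    z      30.92
sn40    y      25.41
sn40    roll   43.91
sn40    pitch  27.2 
sn41    z      45.15
sn41    y      59.08
sn41    roll   25.16
sn41    pitch  42.94
sn42    z      91.03
sn42    y      2.72 
sn42    roll   64.82
sn42    pitch  7.47 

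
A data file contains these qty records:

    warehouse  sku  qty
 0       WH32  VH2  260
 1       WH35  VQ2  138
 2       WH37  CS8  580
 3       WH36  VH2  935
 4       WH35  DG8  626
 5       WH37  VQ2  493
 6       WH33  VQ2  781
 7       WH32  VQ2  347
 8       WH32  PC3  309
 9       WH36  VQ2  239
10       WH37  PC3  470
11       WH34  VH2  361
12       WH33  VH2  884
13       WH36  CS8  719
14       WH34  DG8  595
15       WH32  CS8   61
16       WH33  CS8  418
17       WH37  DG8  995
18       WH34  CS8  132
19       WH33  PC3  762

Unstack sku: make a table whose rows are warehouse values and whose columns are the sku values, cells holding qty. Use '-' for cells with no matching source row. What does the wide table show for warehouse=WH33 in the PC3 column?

762

The long row with warehouse=WH33, sku=PC3 has qty=762.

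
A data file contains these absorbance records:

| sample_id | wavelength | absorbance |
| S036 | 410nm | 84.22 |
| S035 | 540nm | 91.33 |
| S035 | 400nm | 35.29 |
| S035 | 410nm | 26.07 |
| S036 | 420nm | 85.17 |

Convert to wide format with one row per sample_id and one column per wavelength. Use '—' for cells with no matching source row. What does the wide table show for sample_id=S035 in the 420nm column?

No long-format row has sample_id=S035 and wavelength=420nm, so the cell is —.

—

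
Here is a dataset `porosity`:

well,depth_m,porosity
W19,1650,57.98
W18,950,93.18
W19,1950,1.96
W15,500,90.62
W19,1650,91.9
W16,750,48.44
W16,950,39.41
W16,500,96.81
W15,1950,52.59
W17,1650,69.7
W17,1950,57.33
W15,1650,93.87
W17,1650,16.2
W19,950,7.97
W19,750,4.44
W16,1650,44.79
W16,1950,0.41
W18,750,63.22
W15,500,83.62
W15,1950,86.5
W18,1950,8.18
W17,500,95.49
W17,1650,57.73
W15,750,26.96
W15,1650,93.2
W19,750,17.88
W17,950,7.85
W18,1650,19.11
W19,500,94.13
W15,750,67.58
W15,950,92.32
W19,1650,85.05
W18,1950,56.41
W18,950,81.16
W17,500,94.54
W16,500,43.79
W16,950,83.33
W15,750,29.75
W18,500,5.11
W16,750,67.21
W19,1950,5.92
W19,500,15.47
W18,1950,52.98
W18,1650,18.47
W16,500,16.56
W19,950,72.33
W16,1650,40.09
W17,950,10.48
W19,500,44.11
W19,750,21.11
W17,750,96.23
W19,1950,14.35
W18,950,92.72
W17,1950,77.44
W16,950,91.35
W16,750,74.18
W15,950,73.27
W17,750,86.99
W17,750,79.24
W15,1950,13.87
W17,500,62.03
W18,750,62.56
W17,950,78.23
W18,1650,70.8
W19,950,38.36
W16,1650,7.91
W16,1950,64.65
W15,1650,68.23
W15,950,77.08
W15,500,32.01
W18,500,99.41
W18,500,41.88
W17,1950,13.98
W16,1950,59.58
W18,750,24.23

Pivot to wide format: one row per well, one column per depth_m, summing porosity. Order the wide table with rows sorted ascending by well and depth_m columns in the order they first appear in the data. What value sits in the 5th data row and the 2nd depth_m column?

With rows sorted ascending by well, row 5 is well=W19. depth_m columns in first-appearance order: 1650, 950, 1950, 500, 750; column 2 is 950.
Long rows with well=W19, depth_m=950: 7.97 + 72.33 + 38.36 = 118.66.

118.66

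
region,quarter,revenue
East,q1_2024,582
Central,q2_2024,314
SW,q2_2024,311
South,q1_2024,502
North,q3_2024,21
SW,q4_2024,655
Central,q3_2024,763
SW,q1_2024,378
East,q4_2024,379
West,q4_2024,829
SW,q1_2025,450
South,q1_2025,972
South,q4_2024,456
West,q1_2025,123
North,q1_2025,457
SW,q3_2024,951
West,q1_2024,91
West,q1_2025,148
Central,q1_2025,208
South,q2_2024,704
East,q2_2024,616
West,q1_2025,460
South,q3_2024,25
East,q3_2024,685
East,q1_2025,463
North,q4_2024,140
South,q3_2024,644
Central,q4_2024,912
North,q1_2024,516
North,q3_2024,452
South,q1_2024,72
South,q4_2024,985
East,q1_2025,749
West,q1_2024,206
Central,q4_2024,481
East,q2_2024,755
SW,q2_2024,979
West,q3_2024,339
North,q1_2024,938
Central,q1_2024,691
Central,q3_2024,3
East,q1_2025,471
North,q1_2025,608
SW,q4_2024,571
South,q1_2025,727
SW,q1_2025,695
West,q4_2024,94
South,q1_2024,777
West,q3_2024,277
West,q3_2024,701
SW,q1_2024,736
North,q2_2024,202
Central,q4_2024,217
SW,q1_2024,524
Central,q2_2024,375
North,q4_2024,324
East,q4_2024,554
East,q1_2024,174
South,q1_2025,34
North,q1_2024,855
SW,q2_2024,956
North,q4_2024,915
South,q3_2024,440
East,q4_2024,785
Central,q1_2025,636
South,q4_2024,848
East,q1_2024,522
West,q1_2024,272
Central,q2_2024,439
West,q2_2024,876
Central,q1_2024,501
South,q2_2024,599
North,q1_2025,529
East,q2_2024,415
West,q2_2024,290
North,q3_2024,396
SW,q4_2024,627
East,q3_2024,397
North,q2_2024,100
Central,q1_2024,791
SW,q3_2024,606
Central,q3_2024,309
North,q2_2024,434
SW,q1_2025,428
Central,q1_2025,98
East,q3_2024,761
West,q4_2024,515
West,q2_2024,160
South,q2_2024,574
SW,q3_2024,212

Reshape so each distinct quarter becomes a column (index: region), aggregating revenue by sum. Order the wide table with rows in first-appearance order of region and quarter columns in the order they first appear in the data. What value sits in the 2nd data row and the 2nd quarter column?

1128

With rows in first-appearance order of region, row 2 is region=Central. quarter columns in first-appearance order: q1_2024, q2_2024, q3_2024, q4_2024, q1_2025; column 2 is q2_2024.
Long rows with region=Central, quarter=q2_2024: 314 + 375 + 439 = 1128.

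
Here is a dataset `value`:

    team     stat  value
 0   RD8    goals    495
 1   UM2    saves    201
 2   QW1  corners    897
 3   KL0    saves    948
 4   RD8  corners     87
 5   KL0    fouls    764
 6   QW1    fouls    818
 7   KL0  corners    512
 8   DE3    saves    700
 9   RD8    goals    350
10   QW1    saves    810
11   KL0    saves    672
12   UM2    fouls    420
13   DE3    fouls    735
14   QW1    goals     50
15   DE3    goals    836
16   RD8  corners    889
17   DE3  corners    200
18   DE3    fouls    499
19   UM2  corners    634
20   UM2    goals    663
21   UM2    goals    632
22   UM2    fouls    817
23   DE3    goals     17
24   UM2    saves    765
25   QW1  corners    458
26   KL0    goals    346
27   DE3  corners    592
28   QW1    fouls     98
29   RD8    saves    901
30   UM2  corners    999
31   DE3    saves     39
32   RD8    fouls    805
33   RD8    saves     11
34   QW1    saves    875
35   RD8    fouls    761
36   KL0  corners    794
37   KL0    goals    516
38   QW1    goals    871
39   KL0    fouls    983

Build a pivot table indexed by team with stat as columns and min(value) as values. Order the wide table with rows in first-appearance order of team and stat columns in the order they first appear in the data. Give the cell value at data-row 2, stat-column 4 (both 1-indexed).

With rows in first-appearance order of team, row 2 is team=UM2. stat columns in first-appearance order: goals, saves, corners, fouls; column 4 is fouls.
Long rows with team=UM2, stat=fouls: min(420, 817) = 420.

420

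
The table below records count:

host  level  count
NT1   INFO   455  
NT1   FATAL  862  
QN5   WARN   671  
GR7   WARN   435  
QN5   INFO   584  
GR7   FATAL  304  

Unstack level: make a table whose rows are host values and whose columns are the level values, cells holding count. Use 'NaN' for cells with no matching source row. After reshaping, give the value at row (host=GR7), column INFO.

No long-format row has host=GR7 and level=INFO, so the cell is NaN.

NaN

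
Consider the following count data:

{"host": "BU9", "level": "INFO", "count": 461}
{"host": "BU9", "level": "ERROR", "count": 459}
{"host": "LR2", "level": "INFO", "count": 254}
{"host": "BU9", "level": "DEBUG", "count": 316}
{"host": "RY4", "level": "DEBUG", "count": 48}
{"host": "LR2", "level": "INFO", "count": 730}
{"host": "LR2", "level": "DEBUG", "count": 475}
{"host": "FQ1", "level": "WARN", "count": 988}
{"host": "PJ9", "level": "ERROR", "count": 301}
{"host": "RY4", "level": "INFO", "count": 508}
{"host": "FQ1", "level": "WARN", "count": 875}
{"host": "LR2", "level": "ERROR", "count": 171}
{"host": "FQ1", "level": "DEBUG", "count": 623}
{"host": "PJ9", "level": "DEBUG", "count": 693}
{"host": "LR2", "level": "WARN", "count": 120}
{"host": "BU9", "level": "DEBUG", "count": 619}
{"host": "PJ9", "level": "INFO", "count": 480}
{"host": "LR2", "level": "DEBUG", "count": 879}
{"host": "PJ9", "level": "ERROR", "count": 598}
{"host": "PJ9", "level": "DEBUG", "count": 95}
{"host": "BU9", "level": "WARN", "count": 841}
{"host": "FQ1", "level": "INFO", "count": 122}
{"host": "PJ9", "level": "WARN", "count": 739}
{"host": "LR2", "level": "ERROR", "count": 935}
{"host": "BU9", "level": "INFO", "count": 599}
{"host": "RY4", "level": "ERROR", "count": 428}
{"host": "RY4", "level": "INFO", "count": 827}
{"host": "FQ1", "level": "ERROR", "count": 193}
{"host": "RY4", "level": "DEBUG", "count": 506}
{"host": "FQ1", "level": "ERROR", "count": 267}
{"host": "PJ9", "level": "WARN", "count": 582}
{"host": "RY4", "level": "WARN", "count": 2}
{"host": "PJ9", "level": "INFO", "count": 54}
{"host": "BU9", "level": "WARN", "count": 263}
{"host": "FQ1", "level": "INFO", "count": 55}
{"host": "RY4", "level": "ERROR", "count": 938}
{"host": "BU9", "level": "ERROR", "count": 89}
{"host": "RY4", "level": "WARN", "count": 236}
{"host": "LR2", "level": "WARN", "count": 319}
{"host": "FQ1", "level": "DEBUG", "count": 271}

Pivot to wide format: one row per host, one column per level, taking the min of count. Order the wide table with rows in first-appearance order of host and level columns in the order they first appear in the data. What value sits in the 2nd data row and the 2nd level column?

With rows in first-appearance order of host, row 2 is host=LR2. level columns in first-appearance order: INFO, ERROR, DEBUG, WARN; column 2 is ERROR.
Long rows with host=LR2, level=ERROR: min(171, 935) = 171.

171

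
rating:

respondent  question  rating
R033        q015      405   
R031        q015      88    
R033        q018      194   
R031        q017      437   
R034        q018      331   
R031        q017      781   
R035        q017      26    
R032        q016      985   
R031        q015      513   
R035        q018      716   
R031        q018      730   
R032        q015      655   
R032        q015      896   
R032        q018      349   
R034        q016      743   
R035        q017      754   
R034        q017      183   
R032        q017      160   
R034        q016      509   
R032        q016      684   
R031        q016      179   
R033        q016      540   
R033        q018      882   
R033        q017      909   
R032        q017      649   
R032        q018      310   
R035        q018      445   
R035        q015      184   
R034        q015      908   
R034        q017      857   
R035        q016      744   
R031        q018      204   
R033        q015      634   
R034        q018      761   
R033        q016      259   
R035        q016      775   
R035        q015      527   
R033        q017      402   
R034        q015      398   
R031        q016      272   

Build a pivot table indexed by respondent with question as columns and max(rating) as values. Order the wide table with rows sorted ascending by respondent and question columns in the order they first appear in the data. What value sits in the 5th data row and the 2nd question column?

716

With rows sorted ascending by respondent, row 5 is respondent=R035. question columns in first-appearance order: q015, q018, q017, q016; column 2 is q018.
Long rows with respondent=R035, question=q018: max(716, 445) = 716.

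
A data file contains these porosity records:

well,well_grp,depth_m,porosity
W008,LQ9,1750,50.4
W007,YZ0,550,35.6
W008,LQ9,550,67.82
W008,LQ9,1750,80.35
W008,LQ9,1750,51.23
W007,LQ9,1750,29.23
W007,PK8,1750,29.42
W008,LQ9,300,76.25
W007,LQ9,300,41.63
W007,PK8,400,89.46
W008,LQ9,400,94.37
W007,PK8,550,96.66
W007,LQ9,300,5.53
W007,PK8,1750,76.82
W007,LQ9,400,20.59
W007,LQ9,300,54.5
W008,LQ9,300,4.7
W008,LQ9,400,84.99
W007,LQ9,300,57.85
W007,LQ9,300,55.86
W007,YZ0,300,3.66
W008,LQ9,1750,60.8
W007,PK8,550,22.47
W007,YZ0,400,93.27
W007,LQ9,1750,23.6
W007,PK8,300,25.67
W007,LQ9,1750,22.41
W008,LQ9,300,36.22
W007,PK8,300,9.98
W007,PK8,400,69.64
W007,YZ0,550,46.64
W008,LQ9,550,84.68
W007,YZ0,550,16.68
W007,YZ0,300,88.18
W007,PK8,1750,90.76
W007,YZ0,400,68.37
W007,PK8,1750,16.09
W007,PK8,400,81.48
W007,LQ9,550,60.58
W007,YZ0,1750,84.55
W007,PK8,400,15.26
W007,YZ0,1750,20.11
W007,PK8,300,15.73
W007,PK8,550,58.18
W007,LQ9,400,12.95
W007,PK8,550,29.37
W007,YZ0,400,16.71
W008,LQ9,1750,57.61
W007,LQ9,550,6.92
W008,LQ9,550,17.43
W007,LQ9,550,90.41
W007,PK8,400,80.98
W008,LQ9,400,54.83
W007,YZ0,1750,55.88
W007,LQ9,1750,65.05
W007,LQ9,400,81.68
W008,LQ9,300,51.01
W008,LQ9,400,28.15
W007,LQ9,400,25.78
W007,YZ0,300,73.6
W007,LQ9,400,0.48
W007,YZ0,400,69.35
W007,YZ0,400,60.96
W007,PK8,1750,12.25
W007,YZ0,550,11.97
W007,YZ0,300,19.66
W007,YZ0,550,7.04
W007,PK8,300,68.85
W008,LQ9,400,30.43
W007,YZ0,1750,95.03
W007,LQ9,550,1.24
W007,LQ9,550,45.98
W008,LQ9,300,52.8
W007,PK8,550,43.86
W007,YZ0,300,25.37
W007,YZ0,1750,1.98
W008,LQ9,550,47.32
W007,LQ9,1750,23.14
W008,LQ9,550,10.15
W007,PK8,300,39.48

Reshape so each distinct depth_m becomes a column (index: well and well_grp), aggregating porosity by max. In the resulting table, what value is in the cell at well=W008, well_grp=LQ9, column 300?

Rows with well=W008, well_grp=LQ9 and depth_m=300: porosity values are 76.25, 4.7, 36.22, 51.01, 52.8.
max(76.25, 4.7, 36.22, 51.01, 52.8) = 76.25.

76.25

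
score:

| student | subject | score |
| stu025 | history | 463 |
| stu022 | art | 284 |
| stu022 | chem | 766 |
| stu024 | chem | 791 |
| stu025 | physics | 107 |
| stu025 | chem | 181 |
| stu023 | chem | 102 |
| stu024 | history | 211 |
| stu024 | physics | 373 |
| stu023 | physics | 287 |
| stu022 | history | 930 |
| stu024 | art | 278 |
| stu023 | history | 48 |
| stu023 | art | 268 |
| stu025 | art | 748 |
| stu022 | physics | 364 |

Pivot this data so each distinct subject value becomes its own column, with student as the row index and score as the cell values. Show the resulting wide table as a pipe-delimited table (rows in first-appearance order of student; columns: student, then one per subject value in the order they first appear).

Columns: student plus the 4 distinct subject values (history, art, chem, physics).
For example, row stu025 column history takes score=463 from the long row (stu025, history).

| student | history | art | chem | physics |
| stu025 | 463 | 748 | 181 | 107 |
| stu022 | 930 | 284 | 766 | 364 |
| stu024 | 211 | 278 | 791 | 373 |
| stu023 | 48 | 268 | 102 | 287 |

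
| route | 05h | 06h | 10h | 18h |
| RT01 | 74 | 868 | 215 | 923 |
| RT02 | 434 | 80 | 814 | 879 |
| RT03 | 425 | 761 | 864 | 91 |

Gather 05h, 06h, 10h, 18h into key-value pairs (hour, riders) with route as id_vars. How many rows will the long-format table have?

3 route values × 4 melted columns = 12 rows.

12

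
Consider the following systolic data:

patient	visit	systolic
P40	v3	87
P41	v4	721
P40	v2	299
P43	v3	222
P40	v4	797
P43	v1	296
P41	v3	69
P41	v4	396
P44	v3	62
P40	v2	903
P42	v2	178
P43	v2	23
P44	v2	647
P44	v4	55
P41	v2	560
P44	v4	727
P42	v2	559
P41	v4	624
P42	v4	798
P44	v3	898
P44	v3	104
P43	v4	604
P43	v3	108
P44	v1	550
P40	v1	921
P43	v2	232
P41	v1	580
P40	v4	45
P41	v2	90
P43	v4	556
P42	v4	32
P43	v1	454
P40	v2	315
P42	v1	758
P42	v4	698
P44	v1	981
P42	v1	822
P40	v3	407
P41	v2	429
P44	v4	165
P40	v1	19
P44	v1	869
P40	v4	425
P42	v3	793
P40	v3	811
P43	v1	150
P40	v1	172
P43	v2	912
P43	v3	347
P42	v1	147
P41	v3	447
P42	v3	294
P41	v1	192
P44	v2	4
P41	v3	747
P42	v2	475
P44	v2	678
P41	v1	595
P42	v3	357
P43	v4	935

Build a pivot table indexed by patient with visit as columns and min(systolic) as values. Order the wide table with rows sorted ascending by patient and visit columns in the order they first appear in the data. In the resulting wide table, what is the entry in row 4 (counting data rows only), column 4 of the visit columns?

With rows sorted ascending by patient, row 4 is patient=P43. visit columns in first-appearance order: v3, v4, v2, v1; column 4 is v1.
Long rows with patient=P43, visit=v1: min(296, 454, 150) = 150.

150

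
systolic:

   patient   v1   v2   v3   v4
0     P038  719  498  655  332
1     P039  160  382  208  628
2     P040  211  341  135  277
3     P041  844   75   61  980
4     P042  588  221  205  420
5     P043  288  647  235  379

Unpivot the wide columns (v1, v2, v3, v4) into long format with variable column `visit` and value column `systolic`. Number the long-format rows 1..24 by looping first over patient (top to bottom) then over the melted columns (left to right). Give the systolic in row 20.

420

24 rows total (6 × 4). Row 20: index ⌊(20-1)/4⌋ = 4 into patient → P042; (20-1) mod 4 = 3 into the melted columns → v4.
So row 20 is (P042, v4, 420); systolic = 420.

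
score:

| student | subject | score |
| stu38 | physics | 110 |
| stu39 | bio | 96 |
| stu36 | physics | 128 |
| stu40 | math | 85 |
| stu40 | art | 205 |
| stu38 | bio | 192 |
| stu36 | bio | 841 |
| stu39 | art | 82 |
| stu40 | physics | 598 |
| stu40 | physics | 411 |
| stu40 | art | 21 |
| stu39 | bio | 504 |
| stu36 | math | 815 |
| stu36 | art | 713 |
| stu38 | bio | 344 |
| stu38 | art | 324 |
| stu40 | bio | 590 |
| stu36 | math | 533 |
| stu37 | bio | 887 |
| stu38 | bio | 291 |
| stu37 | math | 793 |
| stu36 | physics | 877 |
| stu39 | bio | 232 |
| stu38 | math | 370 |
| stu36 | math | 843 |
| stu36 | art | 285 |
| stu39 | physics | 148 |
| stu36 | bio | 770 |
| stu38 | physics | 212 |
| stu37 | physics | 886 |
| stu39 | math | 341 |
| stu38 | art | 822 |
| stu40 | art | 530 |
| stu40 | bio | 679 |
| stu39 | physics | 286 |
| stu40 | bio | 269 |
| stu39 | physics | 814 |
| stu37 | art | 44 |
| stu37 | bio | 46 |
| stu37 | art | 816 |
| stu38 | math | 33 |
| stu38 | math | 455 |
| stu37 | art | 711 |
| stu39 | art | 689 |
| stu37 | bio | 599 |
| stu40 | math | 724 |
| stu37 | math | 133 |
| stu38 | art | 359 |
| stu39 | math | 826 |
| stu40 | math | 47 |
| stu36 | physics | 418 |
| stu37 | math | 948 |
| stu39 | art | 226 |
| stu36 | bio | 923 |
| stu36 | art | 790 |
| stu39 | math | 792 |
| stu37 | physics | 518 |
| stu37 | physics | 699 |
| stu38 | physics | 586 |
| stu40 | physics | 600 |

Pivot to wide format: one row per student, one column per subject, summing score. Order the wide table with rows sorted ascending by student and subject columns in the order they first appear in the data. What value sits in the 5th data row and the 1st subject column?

With rows sorted ascending by student, row 5 is student=stu40. subject columns in first-appearance order: physics, bio, math, art; column 1 is physics.
Long rows with student=stu40, subject=physics: 598 + 411 + 600 = 1609.

1609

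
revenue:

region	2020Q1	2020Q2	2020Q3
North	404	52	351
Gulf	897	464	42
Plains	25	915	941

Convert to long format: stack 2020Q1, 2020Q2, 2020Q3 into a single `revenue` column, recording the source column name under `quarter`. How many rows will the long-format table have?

9

3 region values × 3 melted columns = 9 rows.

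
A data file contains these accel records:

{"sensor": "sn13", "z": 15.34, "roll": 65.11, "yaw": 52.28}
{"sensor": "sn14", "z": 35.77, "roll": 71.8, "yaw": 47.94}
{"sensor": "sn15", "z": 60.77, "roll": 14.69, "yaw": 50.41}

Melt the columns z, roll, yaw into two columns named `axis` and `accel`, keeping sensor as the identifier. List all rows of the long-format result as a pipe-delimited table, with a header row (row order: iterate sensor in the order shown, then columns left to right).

Each (sensor, column) pair becomes one row: 3 × 3 = 9 rows.
For example, (sn13, z) → accel=15.34.

| sensor | axis | accel |
| sn13 | z | 15.34 |
| sn13 | roll | 65.11 |
| sn13 | yaw | 52.28 |
| sn14 | z | 35.77 |
| sn14 | roll | 71.8 |
| sn14 | yaw | 47.94 |
| sn15 | z | 60.77 |
| sn15 | roll | 14.69 |
| sn15 | yaw | 50.41 |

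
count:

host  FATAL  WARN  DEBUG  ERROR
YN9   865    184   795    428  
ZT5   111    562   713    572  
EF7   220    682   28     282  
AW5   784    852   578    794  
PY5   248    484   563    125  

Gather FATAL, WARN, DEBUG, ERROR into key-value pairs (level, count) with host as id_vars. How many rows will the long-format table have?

5 host values × 4 melted columns = 20 rows.

20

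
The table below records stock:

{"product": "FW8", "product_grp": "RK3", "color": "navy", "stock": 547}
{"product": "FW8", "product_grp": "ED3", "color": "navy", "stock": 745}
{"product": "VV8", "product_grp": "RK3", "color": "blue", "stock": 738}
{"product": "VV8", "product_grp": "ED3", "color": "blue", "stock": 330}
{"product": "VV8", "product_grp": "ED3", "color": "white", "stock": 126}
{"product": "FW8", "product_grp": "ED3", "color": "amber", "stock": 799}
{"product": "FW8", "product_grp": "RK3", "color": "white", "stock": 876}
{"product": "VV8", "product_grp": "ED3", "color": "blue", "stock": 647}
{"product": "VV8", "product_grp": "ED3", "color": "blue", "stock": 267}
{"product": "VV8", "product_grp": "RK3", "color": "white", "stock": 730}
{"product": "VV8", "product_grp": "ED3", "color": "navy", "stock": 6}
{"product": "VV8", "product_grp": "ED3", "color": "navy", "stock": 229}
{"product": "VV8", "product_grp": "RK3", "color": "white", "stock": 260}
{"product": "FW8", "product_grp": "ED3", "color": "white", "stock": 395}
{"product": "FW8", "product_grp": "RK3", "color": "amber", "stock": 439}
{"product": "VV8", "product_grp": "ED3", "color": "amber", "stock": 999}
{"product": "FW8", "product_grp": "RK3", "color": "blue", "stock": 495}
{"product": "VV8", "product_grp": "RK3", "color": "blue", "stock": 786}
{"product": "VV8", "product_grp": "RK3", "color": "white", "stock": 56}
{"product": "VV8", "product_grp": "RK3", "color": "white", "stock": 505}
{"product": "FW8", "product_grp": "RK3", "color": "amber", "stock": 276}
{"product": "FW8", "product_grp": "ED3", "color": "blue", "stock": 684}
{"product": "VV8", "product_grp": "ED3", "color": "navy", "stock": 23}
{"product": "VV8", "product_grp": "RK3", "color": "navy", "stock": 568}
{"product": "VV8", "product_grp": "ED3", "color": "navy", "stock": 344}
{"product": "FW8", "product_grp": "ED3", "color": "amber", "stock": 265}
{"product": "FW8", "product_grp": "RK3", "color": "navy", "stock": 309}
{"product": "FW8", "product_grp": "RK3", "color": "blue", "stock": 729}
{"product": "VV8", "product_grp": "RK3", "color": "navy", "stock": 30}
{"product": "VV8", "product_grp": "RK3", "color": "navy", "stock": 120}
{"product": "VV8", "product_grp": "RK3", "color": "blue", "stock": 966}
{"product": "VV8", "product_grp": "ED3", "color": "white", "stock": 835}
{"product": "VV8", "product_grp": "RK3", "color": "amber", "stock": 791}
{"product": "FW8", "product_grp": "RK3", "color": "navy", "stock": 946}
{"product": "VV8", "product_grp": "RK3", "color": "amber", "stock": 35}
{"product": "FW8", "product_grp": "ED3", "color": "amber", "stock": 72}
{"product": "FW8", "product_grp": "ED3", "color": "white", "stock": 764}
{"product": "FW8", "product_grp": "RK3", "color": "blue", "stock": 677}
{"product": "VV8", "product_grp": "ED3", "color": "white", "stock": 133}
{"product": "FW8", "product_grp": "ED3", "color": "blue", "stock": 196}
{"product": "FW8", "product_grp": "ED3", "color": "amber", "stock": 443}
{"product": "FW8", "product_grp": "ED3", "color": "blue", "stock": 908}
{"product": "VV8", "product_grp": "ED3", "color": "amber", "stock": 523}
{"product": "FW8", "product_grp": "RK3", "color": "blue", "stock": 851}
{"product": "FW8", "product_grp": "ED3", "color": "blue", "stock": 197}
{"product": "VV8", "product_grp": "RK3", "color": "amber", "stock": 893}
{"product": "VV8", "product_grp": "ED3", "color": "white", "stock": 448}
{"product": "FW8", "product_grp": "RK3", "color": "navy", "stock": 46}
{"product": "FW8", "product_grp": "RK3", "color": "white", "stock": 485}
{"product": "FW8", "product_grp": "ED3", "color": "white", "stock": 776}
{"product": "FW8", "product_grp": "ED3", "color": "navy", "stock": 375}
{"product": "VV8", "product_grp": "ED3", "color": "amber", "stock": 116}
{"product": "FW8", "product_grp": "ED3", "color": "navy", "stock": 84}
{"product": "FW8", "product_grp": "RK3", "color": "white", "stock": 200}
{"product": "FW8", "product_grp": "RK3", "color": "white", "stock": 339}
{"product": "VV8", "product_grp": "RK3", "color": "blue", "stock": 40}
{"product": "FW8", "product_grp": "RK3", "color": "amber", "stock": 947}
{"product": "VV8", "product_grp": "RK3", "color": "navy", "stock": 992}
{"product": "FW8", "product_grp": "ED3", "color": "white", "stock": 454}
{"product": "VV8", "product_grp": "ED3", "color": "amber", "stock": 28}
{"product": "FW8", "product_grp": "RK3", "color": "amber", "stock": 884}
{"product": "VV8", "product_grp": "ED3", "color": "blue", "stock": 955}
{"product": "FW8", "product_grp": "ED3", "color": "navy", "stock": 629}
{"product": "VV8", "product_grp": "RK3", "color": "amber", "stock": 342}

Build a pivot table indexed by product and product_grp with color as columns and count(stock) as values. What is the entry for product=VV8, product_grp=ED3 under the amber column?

4

Rows with product=VV8, product_grp=ED3 and color=amber: stock values are 999, 523, 116, 28.
4 rows match — count = 4.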